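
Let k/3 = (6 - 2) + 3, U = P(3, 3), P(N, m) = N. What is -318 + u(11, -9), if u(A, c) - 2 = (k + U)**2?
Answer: 260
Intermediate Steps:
U = 3
k = 21 (k = 3*((6 - 2) + 3) = 3*(4 + 3) = 3*7 = 21)
u(A, c) = 578 (u(A, c) = 2 + (21 + 3)**2 = 2 + 24**2 = 2 + 576 = 578)
-318 + u(11, -9) = -318 + 578 = 260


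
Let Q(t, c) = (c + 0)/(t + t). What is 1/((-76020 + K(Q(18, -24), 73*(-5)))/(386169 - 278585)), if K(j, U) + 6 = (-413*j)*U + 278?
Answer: -161376/264367 ≈ -0.61042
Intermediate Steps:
Q(t, c) = c/(2*t) (Q(t, c) = c/((2*t)) = c*(1/(2*t)) = c/(2*t))
K(j, U) = 272 - 413*U*j (K(j, U) = -6 + ((-413*j)*U + 278) = -6 + (-413*U*j + 278) = -6 + (278 - 413*U*j) = 272 - 413*U*j)
1/((-76020 + K(Q(18, -24), 73*(-5)))/(386169 - 278585)) = 1/((-76020 + (272 - 413*73*(-5)*(½)*(-24)/18))/(386169 - 278585)) = 1/((-76020 + (272 - 413*(-365)*(½)*(-24)*(1/18)))/107584) = 1/((-76020 + (272 - 413*(-365)*(-⅔)))*(1/107584)) = 1/((-76020 + (272 - 301490/3))*(1/107584)) = 1/((-76020 - 300674/3)*(1/107584)) = 1/(-528734/3*1/107584) = 1/(-264367/161376) = -161376/264367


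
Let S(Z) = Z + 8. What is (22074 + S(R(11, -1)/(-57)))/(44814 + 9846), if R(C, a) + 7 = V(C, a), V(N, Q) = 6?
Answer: 251735/623124 ≈ 0.40399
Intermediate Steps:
R(C, a) = -1 (R(C, a) = -7 + 6 = -1)
S(Z) = 8 + Z
(22074 + S(R(11, -1)/(-57)))/(44814 + 9846) = (22074 + (8 - 1/(-57)))/(44814 + 9846) = (22074 + (8 - 1*(-1/57)))/54660 = (22074 + (8 + 1/57))*(1/54660) = (22074 + 457/57)*(1/54660) = (1258675/57)*(1/54660) = 251735/623124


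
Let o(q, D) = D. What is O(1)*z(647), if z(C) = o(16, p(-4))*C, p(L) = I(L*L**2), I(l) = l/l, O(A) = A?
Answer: 647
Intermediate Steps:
I(l) = 1
p(L) = 1
z(C) = C (z(C) = 1*C = C)
O(1)*z(647) = 1*647 = 647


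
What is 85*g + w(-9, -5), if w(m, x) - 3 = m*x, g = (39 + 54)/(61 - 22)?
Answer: 3259/13 ≈ 250.69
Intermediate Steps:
g = 31/13 (g = 93/39 = 93*(1/39) = 31/13 ≈ 2.3846)
w(m, x) = 3 + m*x
85*g + w(-9, -5) = 85*(31/13) + (3 - 9*(-5)) = 2635/13 + (3 + 45) = 2635/13 + 48 = 3259/13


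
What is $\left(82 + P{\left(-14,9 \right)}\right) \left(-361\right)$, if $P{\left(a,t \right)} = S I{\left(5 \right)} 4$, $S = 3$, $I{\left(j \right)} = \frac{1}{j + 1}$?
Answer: $-30324$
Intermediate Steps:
$I{\left(j \right)} = \frac{1}{1 + j}$
$P{\left(a,t \right)} = 2$ ($P{\left(a,t \right)} = \frac{3}{1 + 5} \cdot 4 = \frac{3}{6} \cdot 4 = 3 \cdot \frac{1}{6} \cdot 4 = \frac{1}{2} \cdot 4 = 2$)
$\left(82 + P{\left(-14,9 \right)}\right) \left(-361\right) = \left(82 + 2\right) \left(-361\right) = 84 \left(-361\right) = -30324$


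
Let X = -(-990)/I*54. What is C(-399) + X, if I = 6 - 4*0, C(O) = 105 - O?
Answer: 9414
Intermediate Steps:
I = 6 (I = 6 + 0 = 6)
X = 8910 (X = -(-990)/6*54 = -15*(-11)*54 = 165*54 = 8910)
C(-399) + X = (105 - 1*(-399)) + 8910 = (105 + 399) + 8910 = 504 + 8910 = 9414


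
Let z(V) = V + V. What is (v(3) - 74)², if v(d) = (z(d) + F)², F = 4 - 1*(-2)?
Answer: 4900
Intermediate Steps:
z(V) = 2*V
F = 6 (F = 4 + 2 = 6)
v(d) = (6 + 2*d)² (v(d) = (2*d + 6)² = (6 + 2*d)²)
(v(3) - 74)² = (4*(3 + 3)² - 74)² = (4*6² - 74)² = (4*36 - 74)² = (144 - 74)² = 70² = 4900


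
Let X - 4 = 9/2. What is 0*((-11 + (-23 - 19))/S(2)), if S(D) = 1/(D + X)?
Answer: 0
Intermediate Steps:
X = 17/2 (X = 4 + 9/2 = 17/2 ≈ 8.5000)
S(D) = 1/(17/2 + D) (S(D) = 1/(D + 17/2) = 1/(17/2 + D))
0*((-11 + (-23 - 19))/S(2)) = 0*((-11 + (-23 - 19))/((2/(17 + 2*2)))) = 0*((-11 - 42)/((2/(17 + 4)))) = 0*(-53/(2/21)) = 0*(-53/(2*(1/21))) = 0*(-53/2/21) = 0*(-53*21/2) = 0*(-1113/2) = 0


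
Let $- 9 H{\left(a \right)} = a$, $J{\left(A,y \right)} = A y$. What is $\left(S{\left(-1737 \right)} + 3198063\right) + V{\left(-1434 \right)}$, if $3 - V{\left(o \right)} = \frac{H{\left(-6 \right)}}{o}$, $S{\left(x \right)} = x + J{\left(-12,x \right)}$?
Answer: $\frac{6920139124}{2151} \approx 3.2172 \cdot 10^{6}$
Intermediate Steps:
$H{\left(a \right)} = - \frac{a}{9}$
$S{\left(x \right)} = - 11 x$ ($S{\left(x \right)} = x - 12 x = - 11 x$)
$V{\left(o \right)} = 3 - \frac{2}{3 o}$ ($V{\left(o \right)} = 3 - \frac{\left(- \frac{1}{9}\right) \left(-6\right)}{o} = 3 - \frac{2}{3 o}$)
$\left(S{\left(-1737 \right)} + 3198063\right) + V{\left(-1434 \right)} = \left(\left(-11\right) \left(-1737\right) + 3198063\right) + \left(3 - \frac{2}{3 \left(-1434\right)}\right) = \left(19107 + 3198063\right) + \left(3 - - \frac{1}{2151}\right) = 3217170 + \left(3 + \frac{1}{2151}\right) = 3217170 + \frac{6454}{2151} = \frac{6920139124}{2151}$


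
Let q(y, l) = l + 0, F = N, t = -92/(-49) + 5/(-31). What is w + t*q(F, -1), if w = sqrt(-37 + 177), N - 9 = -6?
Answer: -2607/1519 + 2*sqrt(35) ≈ 10.116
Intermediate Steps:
N = 3 (N = 9 - 6 = 3)
t = 2607/1519 (t = -92*(-1/49) + 5*(-1/31) = 92/49 - 5/31 = 2607/1519 ≈ 1.7163)
F = 3
q(y, l) = l
w = 2*sqrt(35) (w = sqrt(140) = 2*sqrt(35) ≈ 11.832)
w + t*q(F, -1) = 2*sqrt(35) + (2607/1519)*(-1) = 2*sqrt(35) - 2607/1519 = -2607/1519 + 2*sqrt(35)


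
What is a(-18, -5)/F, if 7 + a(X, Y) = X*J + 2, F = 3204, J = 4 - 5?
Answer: 13/3204 ≈ 0.0040574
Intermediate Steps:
J = -1
a(X, Y) = -5 - X (a(X, Y) = -7 + (X*(-1) + 2) = -7 + (-X + 2) = -7 + (2 - X) = -5 - X)
a(-18, -5)/F = (-5 - 1*(-18))/3204 = (-5 + 18)*(1/3204) = 13*(1/3204) = 13/3204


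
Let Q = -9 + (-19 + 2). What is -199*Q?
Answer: 5174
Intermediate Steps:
Q = -26 (Q = -9 - 17 = -26)
-199*Q = -199*(-26) = 5174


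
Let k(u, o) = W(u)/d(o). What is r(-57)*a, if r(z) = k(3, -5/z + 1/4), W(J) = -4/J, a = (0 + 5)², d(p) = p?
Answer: -7600/77 ≈ -98.701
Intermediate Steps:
a = 25 (a = 5² = 25)
k(u, o) = -4/(o*u) (k(u, o) = (-4/u)/o = -4/(o*u))
r(z) = -4/(3*(¼ - 5/z)) (r(z) = -4/((-5/z + 1/4)*3) = -4*⅓/(-5/z + 1*(¼)) = -4*⅓/(-5/z + ¼) = -4*⅓/(¼ - 5/z) = -4/(3*(¼ - 5/z)))
r(-57)*a = -16*(-57)/(-60 + 3*(-57))*25 = -16*(-57)/(-60 - 171)*25 = -16*(-57)/(-231)*25 = -16*(-57)*(-1/231)*25 = -304/77*25 = -7600/77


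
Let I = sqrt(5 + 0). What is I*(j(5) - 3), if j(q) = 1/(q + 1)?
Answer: -17*sqrt(5)/6 ≈ -6.3355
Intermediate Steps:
j(q) = 1/(1 + q)
I = sqrt(5) ≈ 2.2361
I*(j(5) - 3) = sqrt(5)*(1/(1 + 5) - 3) = sqrt(5)*(1/6 - 3) = sqrt(5)*(-17/6) = -17*sqrt(5)/6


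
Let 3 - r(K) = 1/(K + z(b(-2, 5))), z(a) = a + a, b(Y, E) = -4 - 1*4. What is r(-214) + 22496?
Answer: 5174771/230 ≈ 22499.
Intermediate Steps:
b(Y, E) = -8 (b(Y, E) = -4 - 4 = -8)
z(a) = 2*a
r(K) = 3 - 1/(-16 + K) (r(K) = 3 - 1/(K + 2*(-8)) = 3 - 1/(K - 16) = 3 - 1/(-16 + K))
r(-214) + 22496 = (-49 + 3*(-214))/(-16 - 214) + 22496 = (-49 - 642)/(-230) + 22496 = -1/230*(-691) + 22496 = 691/230 + 22496 = 5174771/230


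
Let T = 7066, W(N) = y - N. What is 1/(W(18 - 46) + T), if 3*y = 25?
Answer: 3/21307 ≈ 0.00014080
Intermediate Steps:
y = 25/3 (y = (1/3)*25 = 25/3 ≈ 8.3333)
W(N) = 25/3 - N
1/(W(18 - 46) + T) = 1/((25/3 - (18 - 46)) + 7066) = 1/((25/3 - 1*(-28)) + 7066) = 1/((25/3 + 28) + 7066) = 1/(109/3 + 7066) = 1/(21307/3) = 3/21307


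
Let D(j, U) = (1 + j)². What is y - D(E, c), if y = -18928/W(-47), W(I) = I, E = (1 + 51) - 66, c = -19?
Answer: 10985/47 ≈ 233.72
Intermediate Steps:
E = -14 (E = 52 - 66 = -14)
y = 18928/47 (y = -18928/(-47) = -18928*(-1/47) = 18928/47 ≈ 402.72)
y - D(E, c) = 18928/47 - (1 - 14)² = 18928/47 - 1*(-13)² = 18928/47 - 1*169 = 18928/47 - 169 = 10985/47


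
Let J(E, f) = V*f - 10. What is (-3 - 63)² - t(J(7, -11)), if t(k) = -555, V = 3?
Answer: 4911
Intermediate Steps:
J(E, f) = -10 + 3*f (J(E, f) = 3*f - 10 = -10 + 3*f)
(-3 - 63)² - t(J(7, -11)) = (-3 - 63)² - 1*(-555) = (-66)² + 555 = 4356 + 555 = 4911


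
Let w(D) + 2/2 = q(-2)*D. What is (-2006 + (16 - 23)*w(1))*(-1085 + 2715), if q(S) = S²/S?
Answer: -3235550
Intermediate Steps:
q(S) = S
w(D) = -1 - 2*D
(-2006 + (16 - 23)*w(1))*(-1085 + 2715) = (-2006 + (16 - 23)*(-1 - 2*1))*(-1085 + 2715) = (-2006 - 7*(-1 - 2))*1630 = (-2006 - 7*(-3))*1630 = (-2006 + 21)*1630 = -1985*1630 = -3235550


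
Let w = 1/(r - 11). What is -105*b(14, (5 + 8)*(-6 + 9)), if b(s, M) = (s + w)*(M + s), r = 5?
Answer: -153965/2 ≈ -76983.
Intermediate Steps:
w = -⅙ (w = 1/(5 - 11) = 1/(-6) = -⅙ ≈ -0.16667)
b(s, M) = (-⅙ + s)*(M + s) (b(s, M) = (s - ⅙)*(M + s) = (-⅙ + s)*(M + s))
-105*b(14, (5 + 8)*(-6 + 9)) = -105*(14² - (5 + 8)*(-6 + 9)/6 - ⅙*14 + ((5 + 8)*(-6 + 9))*14) = -105*(196 - 13*3/6 - 7/3 + (13*3)*14) = -105*(196 - ⅙*39 - 7/3 + 39*14) = -105*(196 - 13/2 - 7/3 + 546) = -105*4399/6 = -153965/2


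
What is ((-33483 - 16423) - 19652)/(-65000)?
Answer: 34779/32500 ≈ 1.0701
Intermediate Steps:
((-33483 - 16423) - 19652)/(-65000) = (-49906 - 19652)*(-1/65000) = -69558*(-1/65000) = 34779/32500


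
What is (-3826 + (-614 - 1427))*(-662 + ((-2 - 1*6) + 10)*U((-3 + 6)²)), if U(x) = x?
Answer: 3778348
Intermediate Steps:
(-3826 + (-614 - 1427))*(-662 + ((-2 - 1*6) + 10)*U((-3 + 6)²)) = (-3826 + (-614 - 1427))*(-662 + ((-2 - 1*6) + 10)*(-3 + 6)²) = (-3826 - 2041)*(-662 + ((-2 - 6) + 10)*3²) = -5867*(-662 + (-8 + 10)*9) = -5867*(-662 + 2*9) = -5867*(-662 + 18) = -5867*(-644) = 3778348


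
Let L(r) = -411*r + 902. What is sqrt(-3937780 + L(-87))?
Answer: I*sqrt(3901121) ≈ 1975.1*I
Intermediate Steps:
L(r) = 902 - 411*r
sqrt(-3937780 + L(-87)) = sqrt(-3937780 + (902 - 411*(-87))) = sqrt(-3937780 + (902 + 35757)) = sqrt(-3937780 + 36659) = sqrt(-3901121) = I*sqrt(3901121)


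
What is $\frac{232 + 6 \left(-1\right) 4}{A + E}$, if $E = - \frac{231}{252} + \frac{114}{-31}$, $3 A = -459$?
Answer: $- \frac{77376}{58625} \approx -1.3198$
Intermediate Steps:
$A = -153$ ($A = \frac{1}{3} \left(-459\right) = -153$)
$E = - \frac{1709}{372}$ ($E = \left(-231\right) \frac{1}{252} + 114 \left(- \frac{1}{31}\right) = - \frac{11}{12} - \frac{114}{31} = - \frac{1709}{372} \approx -4.5941$)
$\frac{232 + 6 \left(-1\right) 4}{A + E} = \frac{232 + 6 \left(-1\right) 4}{-153 - \frac{1709}{372}} = \frac{232 - 24}{- \frac{58625}{372}} = \left(232 - 24\right) \left(- \frac{372}{58625}\right) = 208 \left(- \frac{372}{58625}\right) = - \frac{77376}{58625}$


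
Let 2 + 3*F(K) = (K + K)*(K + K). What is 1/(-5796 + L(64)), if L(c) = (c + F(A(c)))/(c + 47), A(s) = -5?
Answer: -333/1929778 ≈ -0.00017256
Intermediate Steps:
F(K) = -⅔ + 4*K²/3 (F(K) = -⅔ + ((K + K)*(K + K))/3 = -⅔ + ((2*K)*(2*K))/3 = -⅔ + (4*K²)/3 = -⅔ + 4*K²/3)
L(c) = (98/3 + c)/(47 + c) (L(c) = (c + (-⅔ + (4/3)*(-5)²))/(c + 47) = (c + (-⅔ + (4/3)*25))/(47 + c) = (c + (-⅔ + 100/3))/(47 + c) = (c + 98/3)/(47 + c) = (98/3 + c)/(47 + c))
1/(-5796 + L(64)) = 1/(-5796 + (98/3 + 64)/(47 + 64)) = 1/(-5796 + (290/3)/111) = 1/(-5796 + (1/111)*(290/3)) = 1/(-5796 + 290/333) = 1/(-1929778/333) = -333/1929778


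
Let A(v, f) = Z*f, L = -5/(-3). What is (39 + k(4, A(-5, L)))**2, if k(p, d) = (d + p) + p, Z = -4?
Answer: 14641/9 ≈ 1626.8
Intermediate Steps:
L = 5/3 (L = -5*(-1/3) = 5/3 ≈ 1.6667)
A(v, f) = -4*f
k(p, d) = d + 2*p
(39 + k(4, A(-5, L)))**2 = (39 + (-4*5/3 + 2*4))**2 = (39 + (-20/3 + 8))**2 = (39 + 4/3)**2 = (121/3)**2 = 14641/9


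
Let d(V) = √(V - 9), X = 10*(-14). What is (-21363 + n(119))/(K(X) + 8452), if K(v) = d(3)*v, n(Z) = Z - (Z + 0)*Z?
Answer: -74810765/17888476 - 1239175*I*√6/17888476 ≈ -4.1821 - 0.16968*I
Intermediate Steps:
X = -140
n(Z) = Z - Z² (n(Z) = Z - Z*Z = Z - Z²)
d(V) = √(-9 + V)
K(v) = I*v*√6 (K(v) = √(-9 + 3)*v = √(-6)*v = (I*√6)*v = I*v*√6)
(-21363 + n(119))/(K(X) + 8452) = (-21363 + 119*(1 - 1*119))/(I*(-140)*√6 + 8452) = (-21363 + 119*(1 - 119))/(-140*I*√6 + 8452) = (-21363 + 119*(-118))/(8452 - 140*I*√6) = (-21363 - 14042)/(8452 - 140*I*√6) = -35405/(8452 - 140*I*√6)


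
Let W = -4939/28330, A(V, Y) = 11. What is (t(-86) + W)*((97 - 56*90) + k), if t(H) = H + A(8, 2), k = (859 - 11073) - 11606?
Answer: 56996866707/28330 ≈ 2.0119e+6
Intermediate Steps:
k = -21820 (k = -10214 - 11606 = -21820)
t(H) = 11 + H (t(H) = H + 11 = 11 + H)
W = -4939/28330 (W = -4939*1/28330 = -4939/28330 ≈ -0.17434)
(t(-86) + W)*((97 - 56*90) + k) = ((11 - 86) - 4939/28330)*((97 - 56*90) - 21820) = (-75 - 4939/28330)*((97 - 5040) - 21820) = -2129689*(-4943 - 21820)/28330 = -2129689/28330*(-26763) = 56996866707/28330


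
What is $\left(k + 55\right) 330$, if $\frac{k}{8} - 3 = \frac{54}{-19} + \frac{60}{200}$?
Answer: $\frac{367818}{19} \approx 19359.0$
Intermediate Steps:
$k = \frac{348}{95}$ ($k = 24 + 8 \left(\frac{54}{-19} + \frac{60}{200}\right) = 24 + 8 \left(54 \left(- \frac{1}{19}\right) + 60 \cdot \frac{1}{200}\right) = 24 + 8 \left(- \frac{54}{19} + \frac{3}{10}\right) = 24 + 8 \left(- \frac{483}{190}\right) = 24 - \frac{1932}{95} = \frac{348}{95} \approx 3.6632$)
$\left(k + 55\right) 330 = \left(\frac{348}{95} + 55\right) 330 = \frac{5573}{95} \cdot 330 = \frac{367818}{19}$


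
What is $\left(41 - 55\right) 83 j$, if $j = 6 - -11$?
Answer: $-19754$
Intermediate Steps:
$j = 17$ ($j = 6 + 11 = 17$)
$\left(41 - 55\right) 83 j = \left(41 - 55\right) 83 \cdot 17 = \left(-14\right) 83 \cdot 17 = \left(-1162\right) 17 = -19754$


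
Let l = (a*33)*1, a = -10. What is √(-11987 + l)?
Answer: I*√12317 ≈ 110.98*I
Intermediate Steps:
l = -330 (l = -10*33*1 = -330*1 = -330)
√(-11987 + l) = √(-11987 - 330) = √(-12317) = I*√12317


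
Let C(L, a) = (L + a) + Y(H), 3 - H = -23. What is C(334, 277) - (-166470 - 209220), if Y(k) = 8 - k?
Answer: 376283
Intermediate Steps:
H = 26 (H = 3 - 1*(-23) = 3 + 23 = 26)
C(L, a) = -18 + L + a (C(L, a) = (L + a) + (8 - 1*26) = (L + a) + (8 - 26) = (L + a) - 18 = -18 + L + a)
C(334, 277) - (-166470 - 209220) = (-18 + 334 + 277) - (-166470 - 209220) = 593 - 1*(-375690) = 593 + 375690 = 376283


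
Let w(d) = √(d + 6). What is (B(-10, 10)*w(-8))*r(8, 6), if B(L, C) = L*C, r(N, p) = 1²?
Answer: -100*I*√2 ≈ -141.42*I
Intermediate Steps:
r(N, p) = 1
B(L, C) = C*L
w(d) = √(6 + d)
(B(-10, 10)*w(-8))*r(8, 6) = ((10*(-10))*√(6 - 8))*1 = -100*I*√2*1 = -100*I*√2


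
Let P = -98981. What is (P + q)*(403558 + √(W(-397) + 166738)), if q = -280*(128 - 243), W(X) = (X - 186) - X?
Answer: -26950006798 - 133562*√41638 ≈ -2.6977e+10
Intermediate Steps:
W(X) = -186 (W(X) = (-186 + X) - X = -186)
q = 32200 (q = -280*(-115) = 32200)
(P + q)*(403558 + √(W(-397) + 166738)) = (-98981 + 32200)*(403558 + √(-186 + 166738)) = -66781*(403558 + √166552) = -66781*(403558 + 2*√41638) = -26950006798 - 133562*√41638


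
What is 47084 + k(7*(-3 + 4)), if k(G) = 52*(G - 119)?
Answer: 41260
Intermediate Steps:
k(G) = -6188 + 52*G (k(G) = 52*(-119 + G) = -6188 + 52*G)
47084 + k(7*(-3 + 4)) = 47084 + (-6188 + 52*(7*(-3 + 4))) = 47084 + (-6188 + 52*(7*1)) = 47084 + (-6188 + 52*7) = 47084 + (-6188 + 364) = 47084 - 5824 = 41260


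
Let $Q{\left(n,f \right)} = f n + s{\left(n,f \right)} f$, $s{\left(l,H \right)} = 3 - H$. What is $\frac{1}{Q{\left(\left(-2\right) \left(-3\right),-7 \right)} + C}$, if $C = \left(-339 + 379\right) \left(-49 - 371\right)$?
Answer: $- \frac{1}{16912} \approx -5.913 \cdot 10^{-5}$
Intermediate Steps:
$Q{\left(n,f \right)} = f n + f \left(3 - f\right)$ ($Q{\left(n,f \right)} = f n + \left(3 - f\right) f = f n + f \left(3 - f\right)$)
$C = -16800$ ($C = 40 \left(-420\right) = -16800$)
$\frac{1}{Q{\left(\left(-2\right) \left(-3\right),-7 \right)} + C} = \frac{1}{- 7 \left(3 - -6 - -7\right) - 16800} = \frac{1}{- 7 \left(3 + 6 + 7\right) - 16800} = \frac{1}{\left(-7\right) 16 - 16800} = \frac{1}{-112 - 16800} = \frac{1}{-16912} = - \frac{1}{16912}$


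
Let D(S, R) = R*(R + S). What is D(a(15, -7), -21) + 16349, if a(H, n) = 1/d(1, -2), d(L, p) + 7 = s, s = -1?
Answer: 134341/8 ≈ 16793.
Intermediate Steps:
d(L, p) = -8 (d(L, p) = -7 - 1 = -8)
a(H, n) = -⅛ (a(H, n) = 1/(-8) = 1*(-⅛) = -⅛)
D(a(15, -7), -21) + 16349 = -21*(-21 - ⅛) + 16349 = -21*(-169/8) + 16349 = 3549/8 + 16349 = 134341/8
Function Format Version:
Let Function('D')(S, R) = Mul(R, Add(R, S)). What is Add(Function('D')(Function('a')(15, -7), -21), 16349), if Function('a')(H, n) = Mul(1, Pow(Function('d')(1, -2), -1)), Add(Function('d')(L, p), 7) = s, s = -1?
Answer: Rational(134341, 8) ≈ 16793.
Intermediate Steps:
Function('d')(L, p) = -8 (Function('d')(L, p) = Add(-7, -1) = -8)
Function('a')(H, n) = Rational(-1, 8) (Function('a')(H, n) = Mul(1, Pow(-8, -1)) = Mul(1, Rational(-1, 8)) = Rational(-1, 8))
Add(Function('D')(Function('a')(15, -7), -21), 16349) = Add(Mul(-21, Add(-21, Rational(-1, 8))), 16349) = Add(Mul(-21, Rational(-169, 8)), 16349) = Add(Rational(3549, 8), 16349) = Rational(134341, 8)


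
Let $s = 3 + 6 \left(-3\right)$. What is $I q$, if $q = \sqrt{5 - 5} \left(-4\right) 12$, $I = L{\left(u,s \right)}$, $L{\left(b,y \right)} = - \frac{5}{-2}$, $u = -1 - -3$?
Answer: $0$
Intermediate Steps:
$u = 2$ ($u = -1 + 3 = 2$)
$s = -15$ ($s = 3 - 18 = -15$)
$L{\left(b,y \right)} = \frac{5}{2}$ ($L{\left(b,y \right)} = \left(-5\right) \left(- \frac{1}{2}\right) = \frac{5}{2}$)
$I = \frac{5}{2} \approx 2.5$
$q = 0$ ($q = \sqrt{0} \left(-4\right) 12 = 0 \left(-4\right) 12 = 0 \cdot 12 = 0$)
$I q = \frac{5}{2} \cdot 0 = 0$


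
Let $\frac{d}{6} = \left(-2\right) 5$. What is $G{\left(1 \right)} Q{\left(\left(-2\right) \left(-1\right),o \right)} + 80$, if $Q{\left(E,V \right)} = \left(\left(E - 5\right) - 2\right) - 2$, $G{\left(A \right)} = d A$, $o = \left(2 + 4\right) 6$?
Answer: $500$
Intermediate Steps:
$d = -60$ ($d = 6 \left(\left(-2\right) 5\right) = 6 \left(-10\right) = -60$)
$o = 36$ ($o = 6 \cdot 6 = 36$)
$G{\left(A \right)} = - 60 A$
$Q{\left(E,V \right)} = -9 + E$ ($Q{\left(E,V \right)} = \left(\left(-5 + E\right) - 2\right) - 2 = \left(-7 + E\right) - 2 = -9 + E$)
$G{\left(1 \right)} Q{\left(\left(-2\right) \left(-1\right),o \right)} + 80 = \left(-60\right) 1 \left(-9 - -2\right) + 80 = - 60 \left(-9 + 2\right) + 80 = \left(-60\right) \left(-7\right) + 80 = 420 + 80 = 500$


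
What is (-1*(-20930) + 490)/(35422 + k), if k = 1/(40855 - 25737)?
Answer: 323827560/535509797 ≈ 0.60471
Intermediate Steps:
k = 1/15118 ≈ 6.6146e-5
(-1*(-20930) + 490)/(35422 + k) = (-1*(-20930) + 490)/(35422 + 1/15118) = (20930 + 490)/(535509797/15118) = 21420*(15118/535509797) = 323827560/535509797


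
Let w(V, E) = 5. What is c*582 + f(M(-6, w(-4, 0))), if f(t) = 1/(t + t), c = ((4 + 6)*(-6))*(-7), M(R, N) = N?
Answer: 2444401/10 ≈ 2.4444e+5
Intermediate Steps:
c = 420 (c = (10*(-6))*(-7) = -60*(-7) = 420)
f(t) = 1/(2*t)
c*582 + f(M(-6, w(-4, 0))) = 420*582 + (1/2)/5 = 244440 + (1/2)*(1/5) = 244440 + 1/10 = 2444401/10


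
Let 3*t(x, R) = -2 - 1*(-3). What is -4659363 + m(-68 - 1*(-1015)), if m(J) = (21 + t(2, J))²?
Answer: -41930171/9 ≈ -4.6589e+6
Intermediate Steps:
t(x, R) = ⅓ (t(x, R) = (-2 - 1*(-3))/3 = (-2 + 3)/3 = (⅓)*1 = ⅓)
m(J) = 4096/9 (m(J) = (21 + ⅓)² = (64/3)² = 4096/9)
-4659363 + m(-68 - 1*(-1015)) = -4659363 + 4096/9 = -41930171/9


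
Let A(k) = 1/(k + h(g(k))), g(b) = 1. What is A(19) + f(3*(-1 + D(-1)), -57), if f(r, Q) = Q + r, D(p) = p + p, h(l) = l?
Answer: -1319/20 ≈ -65.950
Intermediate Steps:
D(p) = 2*p
A(k) = 1/(1 + k) (A(k) = 1/(k + 1) = 1/(1 + k))
A(19) + f(3*(-1 + D(-1)), -57) = 1/(1 + 19) + (-57 + 3*(-1 + 2*(-1))) = 1/20 + (-57 + 3*(-1 - 2)) = 1/20 + (-57 + 3*(-3)) = 1/20 + (-57 - 9) = 1/20 - 66 = -1319/20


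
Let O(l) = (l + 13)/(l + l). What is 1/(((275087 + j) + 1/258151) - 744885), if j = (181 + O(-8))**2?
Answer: -66086656/28889783477201 ≈ -2.2875e-6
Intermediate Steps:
O(l) = (13 + l)/(2*l) (O(l) = (13 + l)/((2*l)) = (13 + l)*(1/(2*l)) = (13 + l)/(2*l))
j = 8357881/256 (j = (181 + (1/2)*(13 - 8)/(-8))**2 = (181 + (1/2)*(-1/8)*5)**2 = (181 - 5/16)**2 = (2891/16)**2 = 8357881/256 ≈ 32648.)
1/(((275087 + j) + 1/258151) - 744885) = 1/(((275087 + 8357881/256) + 1/258151) - 744885) = 1/((78780153/256 + 1/258151) - 744885) = 1/(20337175277359/66086656 - 744885) = 1/(-28889783477201/66086656) = -66086656/28889783477201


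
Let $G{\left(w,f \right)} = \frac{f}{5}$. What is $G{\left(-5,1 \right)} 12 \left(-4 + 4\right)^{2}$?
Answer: $0$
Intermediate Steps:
$G{\left(w,f \right)} = \frac{f}{5}$ ($G{\left(w,f \right)} = f \frac{1}{5} = \frac{f}{5}$)
$G{\left(-5,1 \right)} 12 \left(-4 + 4\right)^{2} = \frac{1}{5} \cdot 1 \cdot 12 \left(-4 + 4\right)^{2} = \frac{1}{5} \cdot 12 \cdot 0^{2} = \frac{12}{5} \cdot 0 = 0$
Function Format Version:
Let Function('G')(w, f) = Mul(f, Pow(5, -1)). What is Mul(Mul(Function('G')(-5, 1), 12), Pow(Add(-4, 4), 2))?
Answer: 0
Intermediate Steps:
Function('G')(w, f) = Mul(Rational(1, 5), f) (Function('G')(w, f) = Mul(f, Rational(1, 5)) = Mul(Rational(1, 5), f))
Mul(Mul(Function('G')(-5, 1), 12), Pow(Add(-4, 4), 2)) = Mul(Mul(Mul(Rational(1, 5), 1), 12), Pow(Add(-4, 4), 2)) = Mul(Mul(Rational(1, 5), 12), Pow(0, 2)) = Mul(Rational(12, 5), 0) = 0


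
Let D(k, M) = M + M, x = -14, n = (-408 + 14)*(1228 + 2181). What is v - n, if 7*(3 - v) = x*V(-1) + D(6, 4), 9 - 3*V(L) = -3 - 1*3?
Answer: 9402105/7 ≈ 1.3432e+6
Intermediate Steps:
n = -1343146 (n = -394*3409 = -1343146)
D(k, M) = 2*M
V(L) = 5 (V(L) = 3 - (-3 - 1*3)/3 = 3 - (-3 - 3)/3 = 3 - ⅓*(-6) = 3 + 2 = 5)
v = 83/7 (v = 3 - (-14*5 + 2*4)/7 = 3 - (-70 + 8)/7 = 3 - ⅐*(-62) = 3 + 62/7 = 83/7 ≈ 11.857)
v - n = 83/7 - 1*(-1343146) = 83/7 + 1343146 = 9402105/7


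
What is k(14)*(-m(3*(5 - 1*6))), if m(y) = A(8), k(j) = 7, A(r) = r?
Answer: -56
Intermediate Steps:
m(y) = 8
k(14)*(-m(3*(5 - 1*6))) = 7*(-1*8) = 7*(-8) = -56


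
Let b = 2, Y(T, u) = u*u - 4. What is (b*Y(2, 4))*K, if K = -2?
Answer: -48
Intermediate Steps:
Y(T, u) = -4 + u² (Y(T, u) = u² - 4 = -4 + u²)
(b*Y(2, 4))*K = (2*(-4 + 4²))*(-2) = (2*(-4 + 16))*(-2) = (2*12)*(-2) = 24*(-2) = -48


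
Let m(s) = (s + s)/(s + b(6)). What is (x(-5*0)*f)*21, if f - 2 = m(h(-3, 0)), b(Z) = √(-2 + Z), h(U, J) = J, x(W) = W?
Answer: 0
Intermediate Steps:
m(s) = 2*s/(2 + s) (m(s) = (s + s)/(s + √(-2 + 6)) = (2*s)/(s + √4) = (2*s)/(s + 2) = (2*s)/(2 + s) = 2*s/(2 + s))
f = 2 (f = 2 + 2*0/(2 + 0) = 2 + 2*0/2 = 2 + 2*0*(½) = 2 + 0 = 2)
(x(-5*0)*f)*21 = (-5*0*2)*21 = (0*2)*21 = 0*21 = 0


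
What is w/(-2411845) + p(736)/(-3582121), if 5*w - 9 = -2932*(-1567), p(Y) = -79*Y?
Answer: -15756714996413/43197603116225 ≈ -0.36476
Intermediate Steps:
w = 4594453/5 (w = 9/5 + (-2932*(-1567))/5 = 9/5 + (1/5)*4594444 = 9/5 + 4594444/5 = 4594453/5 ≈ 9.1889e+5)
w/(-2411845) + p(736)/(-3582121) = (4594453/5)/(-2411845) - 79*736/(-3582121) = (4594453/5)*(-1/2411845) - 58144*(-1/3582121) = -4594453/12059225 + 58144/3582121 = -15756714996413/43197603116225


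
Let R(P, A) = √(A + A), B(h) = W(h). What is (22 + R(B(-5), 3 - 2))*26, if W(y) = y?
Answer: 572 + 26*√2 ≈ 608.77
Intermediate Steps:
B(h) = h
R(P, A) = √2*√A (R(P, A) = √(2*A) = √2*√A)
(22 + R(B(-5), 3 - 2))*26 = (22 + √2*√(3 - 2))*26 = (22 + √2*√1)*26 = (22 + √2*1)*26 = (22 + √2)*26 = 572 + 26*√2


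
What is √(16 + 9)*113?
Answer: 565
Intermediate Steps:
√(16 + 9)*113 = √25*113 = 5*113 = 565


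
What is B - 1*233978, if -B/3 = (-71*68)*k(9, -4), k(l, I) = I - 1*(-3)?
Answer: -248462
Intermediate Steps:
k(l, I) = 3 + I (k(l, I) = I + 3 = 3 + I)
B = -14484 (B = -3*(-71*68)*(3 - 4) = -(-14484)*(-1) = -3*4828 = -14484)
B - 1*233978 = -14484 - 1*233978 = -14484 - 233978 = -248462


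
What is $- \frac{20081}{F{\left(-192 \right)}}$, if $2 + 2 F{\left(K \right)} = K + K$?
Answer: $\frac{20081}{193} \approx 104.05$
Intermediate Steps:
$F{\left(K \right)} = -1 + K$ ($F{\left(K \right)} = -1 + \frac{K + K}{2} = -1 + \frac{2 K}{2} = -1 + K$)
$- \frac{20081}{F{\left(-192 \right)}} = - \frac{20081}{-1 - 192} = - \frac{20081}{-193} = \left(-20081\right) \left(- \frac{1}{193}\right) = \frac{20081}{193}$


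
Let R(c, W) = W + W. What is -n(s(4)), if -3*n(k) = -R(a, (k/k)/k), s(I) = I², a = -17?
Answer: -1/24 ≈ -0.041667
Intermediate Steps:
R(c, W) = 2*W
n(k) = 2/(3*k) (n(k) = -(-1)*2*((k/k)/k)/3 = -(-1)*2*(1/k)/3 = -(-1)*2/k/3 = -(-2)/(3*k) = 2/(3*k))
-n(s(4)) = -2/(3*(4²)) = -2/(3*16) = -1*1/24 = -1/24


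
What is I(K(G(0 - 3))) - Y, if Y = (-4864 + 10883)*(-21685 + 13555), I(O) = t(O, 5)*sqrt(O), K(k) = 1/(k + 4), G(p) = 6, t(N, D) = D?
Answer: 48934470 + sqrt(10)/2 ≈ 4.8934e+7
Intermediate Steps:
K(k) = 1/(4 + k)
I(O) = 5*sqrt(O)
Y = -48934470 (Y = 6019*(-8130) = -48934470)
I(K(G(0 - 3))) - Y = 5*sqrt(1/(4 + 6)) - 1*(-48934470) = 5*sqrt(1/10) + 48934470 = 5*(sqrt(10)/10) + 48934470 = sqrt(10)/2 + 48934470 = 48934470 + sqrt(10)/2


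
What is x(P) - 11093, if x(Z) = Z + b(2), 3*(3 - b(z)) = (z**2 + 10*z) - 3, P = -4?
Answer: -11101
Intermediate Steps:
b(z) = 4 - 10*z/3 - z**2/3 (b(z) = 3 - ((z**2 + 10*z) - 3)/3 = 3 - (-3 + z**2 + 10*z)/3 = 3 + (1 - 10*z/3 - z**2/3) = 4 - 10*z/3 - z**2/3)
x(Z) = -4 + Z (x(Z) = Z + (4 - 10/3*2 - 1/3*2**2) = Z + (4 - 20/3 - 1/3*4) = Z + (4 - 20/3 - 4/3) = Z - 4 = -4 + Z)
x(P) - 11093 = (-4 - 4) - 11093 = -8 - 11093 = -11101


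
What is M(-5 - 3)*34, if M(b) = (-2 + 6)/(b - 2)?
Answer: -68/5 ≈ -13.600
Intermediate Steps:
M(b) = 4/(-2 + b)
M(-5 - 3)*34 = (4/(-2 + (-5 - 3)))*34 = (4/(-2 - 8))*34 = (4/(-10))*34 = (4*(-⅒))*34 = -⅖*34 = -68/5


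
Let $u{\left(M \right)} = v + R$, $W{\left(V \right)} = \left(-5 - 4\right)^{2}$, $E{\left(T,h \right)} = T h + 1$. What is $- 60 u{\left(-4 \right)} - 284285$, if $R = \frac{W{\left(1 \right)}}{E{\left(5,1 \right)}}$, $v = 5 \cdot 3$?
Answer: $-285995$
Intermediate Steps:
$E{\left(T,h \right)} = 1 + T h$
$W{\left(V \right)} = 81$ ($W{\left(V \right)} = \left(-9\right)^{2} = 81$)
$v = 15$
$R = \frac{27}{2}$ ($R = \frac{81}{1 + 5 \cdot 1} = \frac{81}{1 + 5} = \frac{81}{6} = 81 \cdot \frac{1}{6} = \frac{27}{2} \approx 13.5$)
$u{\left(M \right)} = \frac{57}{2}$ ($u{\left(M \right)} = 15 + \frac{27}{2} = \frac{57}{2}$)
$- 60 u{\left(-4 \right)} - 284285 = \left(-60\right) \frac{57}{2} - 284285 = -1710 - 284285 = -285995$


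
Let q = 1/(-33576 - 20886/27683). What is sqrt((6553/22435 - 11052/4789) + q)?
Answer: I*sqrt(248194951254747347892696753273070)/11096353126254690 ≈ 1.4198*I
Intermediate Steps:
q = -27683/929505294 (q = 1/(-33576 - 20886*1/27683) = 1/(-33576 - 20886/27683) = 1/(-929505294/27683) = -27683/929505294 ≈ -2.9783e-5)
sqrt((6553/22435 - 11052/4789) + q) = sqrt((6553/22435 - 11052/4789) - 27683/929505294) = sqrt(-216569303/107441215 - 27683/929505294) = sqrt(-201305287951544927/99867178136292210) = I*sqrt(248194951254747347892696753273070)/11096353126254690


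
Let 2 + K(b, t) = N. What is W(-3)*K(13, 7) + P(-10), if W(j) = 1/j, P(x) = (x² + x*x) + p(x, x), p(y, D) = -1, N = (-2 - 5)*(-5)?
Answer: 188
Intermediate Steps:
N = 35 (N = -7*(-5) = 35)
P(x) = -1 + 2*x² (P(x) = (x² + x*x) - 1 = (x² + x²) - 1 = 2*x² - 1 = -1 + 2*x²)
W(j) = 1/j
K(b, t) = 33 (K(b, t) = -2 + 35 = 33)
W(-3)*K(13, 7) + P(-10) = 33/(-3) + (-1 + 2*(-10)²) = -⅓*33 + (-1 + 2*100) = -11 + (-1 + 200) = -11 + 199 = 188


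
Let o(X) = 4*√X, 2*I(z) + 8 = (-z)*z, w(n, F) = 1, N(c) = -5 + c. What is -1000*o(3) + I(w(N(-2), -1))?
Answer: -9/2 - 4000*√3 ≈ -6932.7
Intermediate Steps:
I(z) = -4 - z²/2 (I(z) = -4 + ((-z)*z)/2 = -4 + (-z²)/2 = -4 - z²/2)
-1000*o(3) + I(w(N(-2), -1)) = -1000*4*√3 + (-4 - ½*1²) = -4000*√3 + (-4 - ½*1) = -4000*√3 + (-4 - ½) = -4000*√3 - 9/2 = -9/2 - 4000*√3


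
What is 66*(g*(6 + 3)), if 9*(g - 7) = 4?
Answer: 4422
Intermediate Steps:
g = 67/9 (g = 7 + (⅑)*4 = 7 + 4/9 = 67/9 ≈ 7.4444)
66*(g*(6 + 3)) = 66*(67*(6 + 3)/9) = 66*((67/9)*9) = 66*67 = 4422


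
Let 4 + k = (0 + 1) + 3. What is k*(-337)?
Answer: 0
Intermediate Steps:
k = 0 (k = -4 + ((0 + 1) + 3) = -4 + (1 + 3) = -4 + 4 = 0)
k*(-337) = 0*(-337) = 0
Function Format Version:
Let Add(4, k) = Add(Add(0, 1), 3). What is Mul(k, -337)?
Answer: 0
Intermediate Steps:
k = 0 (k = Add(-4, Add(Add(0, 1), 3)) = Add(-4, Add(1, 3)) = Add(-4, 4) = 0)
Mul(k, -337) = Mul(0, -337) = 0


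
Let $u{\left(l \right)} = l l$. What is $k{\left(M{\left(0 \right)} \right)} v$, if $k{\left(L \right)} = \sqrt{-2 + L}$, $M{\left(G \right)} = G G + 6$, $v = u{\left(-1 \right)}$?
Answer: $2$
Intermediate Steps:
$u{\left(l \right)} = l^{2}$
$v = 1$ ($v = \left(-1\right)^{2} = 1$)
$M{\left(G \right)} = 6 + G^{2}$ ($M{\left(G \right)} = G^{2} + 6 = 6 + G^{2}$)
$k{\left(M{\left(0 \right)} \right)} v = \sqrt{-2 + \left(6 + 0^{2}\right)} 1 = \sqrt{-2 + \left(6 + 0\right)} 1 = \sqrt{-2 + 6} \cdot 1 = \sqrt{4} \cdot 1 = 2 \cdot 1 = 2$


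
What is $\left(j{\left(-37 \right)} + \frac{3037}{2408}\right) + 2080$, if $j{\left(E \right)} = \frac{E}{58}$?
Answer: $\frac{145294085}{69832} \approx 2080.6$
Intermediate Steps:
$j{\left(E \right)} = \frac{E}{58}$ ($j{\left(E \right)} = E \frac{1}{58} = \frac{E}{58}$)
$\left(j{\left(-37 \right)} + \frac{3037}{2408}\right) + 2080 = \left(\frac{1}{58} \left(-37\right) + \frac{3037}{2408}\right) + 2080 = \left(- \frac{37}{58} + 3037 \cdot \frac{1}{2408}\right) + 2080 = \left(- \frac{37}{58} + \frac{3037}{2408}\right) + 2080 = \frac{43525}{69832} + 2080 = \frac{145294085}{69832}$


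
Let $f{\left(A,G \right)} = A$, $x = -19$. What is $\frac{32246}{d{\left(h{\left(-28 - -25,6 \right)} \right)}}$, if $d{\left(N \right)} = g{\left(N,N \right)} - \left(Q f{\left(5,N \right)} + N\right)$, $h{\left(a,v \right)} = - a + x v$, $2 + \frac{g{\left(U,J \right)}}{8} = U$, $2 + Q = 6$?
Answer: $- \frac{32246}{813} \approx -39.663$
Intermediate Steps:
$Q = 4$ ($Q = -2 + 6 = 4$)
$g{\left(U,J \right)} = -16 + 8 U$
$h{\left(a,v \right)} = - a - 19 v$
$d{\left(N \right)} = -36 + 7 N$ ($d{\left(N \right)} = \left(-16 + 8 N\right) - \left(4 \cdot 5 + N\right) = \left(-16 + 8 N\right) - \left(20 + N\right) = -36 + 7 N$)
$\frac{32246}{d{\left(h{\left(-28 - -25,6 \right)} \right)}} = \frac{32246}{-36 + 7 \left(- (-28 - -25) - 114\right)} = \frac{32246}{-36 + 7 \left(- (-28 + 25) - 114\right)} = \frac{32246}{-36 + 7 \left(\left(-1\right) \left(-3\right) - 114\right)} = \frac{32246}{-36 + 7 \left(3 - 114\right)} = \frac{32246}{-36 + 7 \left(-111\right)} = \frac{32246}{-36 - 777} = \frac{32246}{-813} = 32246 \left(- \frac{1}{813}\right) = - \frac{32246}{813}$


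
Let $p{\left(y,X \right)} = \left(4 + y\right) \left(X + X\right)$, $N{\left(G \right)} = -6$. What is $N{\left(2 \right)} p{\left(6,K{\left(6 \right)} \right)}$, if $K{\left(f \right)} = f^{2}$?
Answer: $-4320$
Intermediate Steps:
$p{\left(y,X \right)} = 2 X \left(4 + y\right)$ ($p{\left(y,X \right)} = \left(4 + y\right) 2 X = 2 X \left(4 + y\right)$)
$N{\left(2 \right)} p{\left(6,K{\left(6 \right)} \right)} = - 6 \cdot 2 \cdot 6^{2} \left(4 + 6\right) = - 6 \cdot 2 \cdot 36 \cdot 10 = \left(-6\right) 720 = -4320$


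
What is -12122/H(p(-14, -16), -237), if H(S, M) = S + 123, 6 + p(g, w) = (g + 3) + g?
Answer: -6061/46 ≈ -131.76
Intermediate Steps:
p(g, w) = -3 + 2*g (p(g, w) = -6 + ((g + 3) + g) = -6 + ((3 + g) + g) = -6 + (3 + 2*g) = -3 + 2*g)
H(S, M) = 123 + S
-12122/H(p(-14, -16), -237) = -12122/(123 + (-3 + 2*(-14))) = -12122/(123 + (-3 - 28)) = -12122/(123 - 31) = -12122/92 = -12122*1/92 = -6061/46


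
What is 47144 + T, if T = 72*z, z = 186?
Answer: 60536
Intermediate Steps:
T = 13392 (T = 72*186 = 13392)
47144 + T = 47144 + 13392 = 60536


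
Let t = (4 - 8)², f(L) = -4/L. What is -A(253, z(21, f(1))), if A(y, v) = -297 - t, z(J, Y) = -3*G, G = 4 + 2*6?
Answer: 313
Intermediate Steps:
G = 16 (G = 4 + 12 = 16)
t = 16 (t = (-4)² = 16)
z(J, Y) = -48 (z(J, Y) = -3*16 = -48)
A(y, v) = -313 (A(y, v) = -297 - 1*16 = -297 - 16 = -313)
-A(253, z(21, f(1))) = -1*(-313) = 313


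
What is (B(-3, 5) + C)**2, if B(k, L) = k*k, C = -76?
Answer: 4489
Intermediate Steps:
B(k, L) = k**2
(B(-3, 5) + C)**2 = ((-3)**2 - 76)**2 = (9 - 76)**2 = (-67)**2 = 4489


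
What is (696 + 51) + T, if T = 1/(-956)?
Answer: 714131/956 ≈ 747.00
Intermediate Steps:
T = -1/956 ≈ -0.0010460
(696 + 51) + T = (696 + 51) - 1/956 = 747 - 1/956 = 714131/956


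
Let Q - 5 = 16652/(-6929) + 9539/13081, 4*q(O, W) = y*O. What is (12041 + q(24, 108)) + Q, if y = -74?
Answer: 1051433235817/90638249 ≈ 11600.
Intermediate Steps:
q(O, W) = -37*O/2 (q(O, W) = (-74*O)/4 = -37*O/2)
Q = 301462164/90638249 (Q = 5 + (16652/(-6929) + 9539/13081) = 5 + (16652*(-1/6929) + 9539*(1/13081)) = 5 + (-16652/6929 + 9539/13081) = 5 - 151729081/90638249 = 301462164/90638249 ≈ 3.3260)
(12041 + q(24, 108)) + Q = (12041 - 37/2*24) + 301462164/90638249 = (12041 - 444) + 301462164/90638249 = 11597 + 301462164/90638249 = 1051433235817/90638249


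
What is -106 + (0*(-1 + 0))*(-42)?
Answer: -106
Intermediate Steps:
-106 + (0*(-1 + 0))*(-42) = -106 + (0*(-1))*(-42) = -106 + 0*(-42) = -106 + 0 = -106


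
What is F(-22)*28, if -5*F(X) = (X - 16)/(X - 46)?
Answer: -266/85 ≈ -3.1294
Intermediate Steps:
F(X) = -(-16 + X)/(5*(-46 + X)) (F(X) = -(X - 16)/(5*(X - 46)) = -(-16 + X)/(5*(-46 + X)))
F(-22)*28 = ((16 - 1*(-22))/(5*(-46 - 22)))*28 = ((1/5)*(16 + 22)/(-68))*28 = ((1/5)*(-1/68)*38)*28 = -19/170*28 = -266/85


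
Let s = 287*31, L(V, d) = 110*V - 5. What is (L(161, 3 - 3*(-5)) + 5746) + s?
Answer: 32348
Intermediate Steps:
L(V, d) = -5 + 110*V
s = 8897
(L(161, 3 - 3*(-5)) + 5746) + s = ((-5 + 110*161) + 5746) + 8897 = ((-5 + 17710) + 5746) + 8897 = (17705 + 5746) + 8897 = 23451 + 8897 = 32348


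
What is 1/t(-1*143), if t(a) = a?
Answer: -1/143 ≈ -0.0069930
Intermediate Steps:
1/t(-1*143) = 1/(-1*143) = 1/(-143) = -1/143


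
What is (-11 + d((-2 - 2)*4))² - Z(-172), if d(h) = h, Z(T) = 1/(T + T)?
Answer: 250777/344 ≈ 729.00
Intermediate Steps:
Z(T) = 1/(2*T)
(-11 + d((-2 - 2)*4))² - Z(-172) = (-11 + (-2 - 2)*4)² - 1/(2*(-172)) = (-11 - 4*4)² - (-1)/(2*172) = (-11 - 16)² - 1*(-1/344) = (-27)² + 1/344 = 729 + 1/344 = 250777/344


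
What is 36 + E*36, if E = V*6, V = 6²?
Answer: 7812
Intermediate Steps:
V = 36
E = 216 (E = 36*6 = 216)
36 + E*36 = 36 + 216*36 = 36 + 7776 = 7812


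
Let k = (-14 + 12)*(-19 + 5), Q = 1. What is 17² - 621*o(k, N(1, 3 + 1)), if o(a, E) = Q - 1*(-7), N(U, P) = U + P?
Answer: -4679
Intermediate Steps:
k = 28 (k = -2*(-14) = 28)
N(U, P) = P + U
o(a, E) = 8 (o(a, E) = 1 - 1*(-7) = 1 + 7 = 8)
17² - 621*o(k, N(1, 3 + 1)) = 17² - 621*8 = 289 - 4968 = -4679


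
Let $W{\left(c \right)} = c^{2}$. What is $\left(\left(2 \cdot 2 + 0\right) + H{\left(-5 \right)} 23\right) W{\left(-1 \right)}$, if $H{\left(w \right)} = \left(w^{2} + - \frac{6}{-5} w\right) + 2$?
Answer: $487$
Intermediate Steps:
$H{\left(w \right)} = 2 + w^{2} + \frac{6 w}{5}$ ($H{\left(w \right)} = \left(w^{2} + - \frac{6 \left(-1\right)}{5} w\right) + 2 = \left(w^{2} + \left(-1\right) \left(- \frac{6}{5}\right) w\right) + 2 = \left(w^{2} + \frac{6 w}{5}\right) + 2 = 2 + w^{2} + \frac{6 w}{5}$)
$\left(\left(2 \cdot 2 + 0\right) + H{\left(-5 \right)} 23\right) W{\left(-1 \right)} = \left(\left(2 \cdot 2 + 0\right) + \left(2 + \left(-5\right)^{2} + \frac{6}{5} \left(-5\right)\right) 23\right) \left(-1\right)^{2} = \left(\left(4 + 0\right) + \left(2 + 25 - 6\right) 23\right) 1 = \left(4 + 21 \cdot 23\right) 1 = \left(4 + 483\right) 1 = 487 \cdot 1 = 487$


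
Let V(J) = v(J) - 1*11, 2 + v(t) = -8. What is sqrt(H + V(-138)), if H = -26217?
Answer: I*sqrt(26238) ≈ 161.98*I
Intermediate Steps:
v(t) = -10 (v(t) = -2 - 8 = -10)
V(J) = -21 (V(J) = -10 - 1*11 = -10 - 11 = -21)
sqrt(H + V(-138)) = sqrt(-26217 - 21) = sqrt(-26238) = I*sqrt(26238)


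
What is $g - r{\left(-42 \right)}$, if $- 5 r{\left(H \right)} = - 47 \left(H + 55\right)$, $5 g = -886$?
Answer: $- \frac{1497}{5} \approx -299.4$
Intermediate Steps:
$g = - \frac{886}{5}$ ($g = \frac{1}{5} \left(-886\right) = - \frac{886}{5} \approx -177.2$)
$r{\left(H \right)} = 517 + \frac{47 H}{5}$ ($r{\left(H \right)} = - \frac{\left(-47\right) \left(H + 55\right)}{5} = - \frac{\left(-47\right) \left(55 + H\right)}{5} = - \frac{-2585 - 47 H}{5} = 517 + \frac{47 H}{5}$)
$g - r{\left(-42 \right)} = - \frac{886}{5} - \left(517 + \frac{47}{5} \left(-42\right)\right) = - \frac{886}{5} - \left(517 - \frac{1974}{5}\right) = - \frac{886}{5} - \frac{611}{5} = - \frac{1497}{5}$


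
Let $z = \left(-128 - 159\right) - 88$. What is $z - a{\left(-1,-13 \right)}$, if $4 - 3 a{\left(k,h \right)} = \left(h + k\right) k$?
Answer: $- \frac{1115}{3} \approx -371.67$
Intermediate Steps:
$z = -375$ ($z = -287 - 88 = -375$)
$a{\left(k,h \right)} = \frac{4}{3} - \frac{k \left(h + k\right)}{3}$ ($a{\left(k,h \right)} = \frac{4}{3} - \frac{\left(h + k\right) k}{3} = \frac{4}{3} - \frac{k \left(h + k\right)}{3}$)
$z - a{\left(-1,-13 \right)} = -375 - \left(\frac{4}{3} - \frac{\left(-1\right)^{2}}{3} - \left(- \frac{13}{3}\right) \left(-1\right)\right) = -375 - \left(\frac{4}{3} - \frac{1}{3} - \frac{13}{3}\right) = -375 - - \frac{10}{3} = -375 + \frac{10}{3} = - \frac{1115}{3}$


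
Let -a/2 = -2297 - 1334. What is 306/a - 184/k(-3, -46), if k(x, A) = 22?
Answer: -332369/39941 ≈ -8.3215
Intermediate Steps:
a = 7262 (a = -2*(-2297 - 1334) = -2*(-3631) = 7262)
306/a - 184/k(-3, -46) = 306/7262 - 184/22 = 306*(1/7262) - 184*1/22 = 153/3631 - 92/11 = -332369/39941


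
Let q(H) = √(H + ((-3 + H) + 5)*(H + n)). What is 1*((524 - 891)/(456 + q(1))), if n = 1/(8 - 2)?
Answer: -111568/138621 + 367*√2/138621 ≈ -0.80110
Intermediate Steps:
n = ⅙ (n = 1/6 = ⅙ ≈ 0.16667)
q(H) = √(H + (2 + H)*(⅙ + H)) (q(H) = √(H + ((-3 + H) + 5)*(H + ⅙)) = √(H + (2 + H)*(⅙ + H)))
1*((524 - 891)/(456 + q(1))) = 1*((524 - 891)/(456 + √(12 + 36*1² + 114*1)/6)) = 1*(-367/(456 + √(12 + 36*1 + 114)/6)) = 1*(-367/(456 + √(12 + 36 + 114)/6)) = 1*(-367/(456 + √162/6)) = 1*(-367/(456 + (9*√2)/6)) = 1*(-367/(456 + 3*√2/2)) = -367/(456 + 3*√2/2)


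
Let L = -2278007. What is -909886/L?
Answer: 909886/2278007 ≈ 0.39942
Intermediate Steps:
-909886/L = -909886/(-2278007) = -909886*(-1/2278007) = 909886/2278007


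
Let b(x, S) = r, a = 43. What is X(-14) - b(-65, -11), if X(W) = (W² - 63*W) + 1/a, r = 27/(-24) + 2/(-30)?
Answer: 5568749/5160 ≈ 1079.2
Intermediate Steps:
r = -143/120 (r = 27*(-1/24) + 2*(-1/30) = -9/8 - 1/15 = -143/120 ≈ -1.1917)
b(x, S) = -143/120
X(W) = 1/43 + W² - 63*W (X(W) = (W² - 63*W) + 1/43 = 1/43 + W² - 63*W)
X(-14) - b(-65, -11) = (1/43 - 14*(-63 - 14)) - 1*(-143/120) = (1/43 - 14*(-77)) + 143/120 = (1/43 + 1078) + 143/120 = 46355/43 + 143/120 = 5568749/5160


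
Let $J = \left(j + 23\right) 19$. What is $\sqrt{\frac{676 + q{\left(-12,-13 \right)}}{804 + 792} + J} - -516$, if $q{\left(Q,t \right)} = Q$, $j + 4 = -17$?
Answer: $516 + \frac{4 \sqrt{382242}}{399} \approx 522.2$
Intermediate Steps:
$j = -21$ ($j = -4 - 17 = -21$)
$J = 38$ ($J = \left(-21 + 23\right) 19 = 2 \cdot 19 = 38$)
$\sqrt{\frac{676 + q{\left(-12,-13 \right)}}{804 + 792} + J} - -516 = \sqrt{\frac{676 - 12}{804 + 792} + 38} - -516 = \sqrt{\frac{664}{1596} + 38} + 516 = \sqrt{664 \cdot \frac{1}{1596} + 38} + 516 = \sqrt{\frac{166}{399} + 38} + 516 = \sqrt{\frac{15328}{399}} + 516 = \frac{4 \sqrt{382242}}{399} + 516 = 516 + \frac{4 \sqrt{382242}}{399}$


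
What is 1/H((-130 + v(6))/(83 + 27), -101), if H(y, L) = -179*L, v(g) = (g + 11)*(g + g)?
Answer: 1/18079 ≈ 5.5313e-5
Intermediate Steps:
v(g) = 2*g*(11 + g) (v(g) = (11 + g)*(2*g) = 2*g*(11 + g))
1/H((-130 + v(6))/(83 + 27), -101) = 1/(-179*(-101)) = 1/18079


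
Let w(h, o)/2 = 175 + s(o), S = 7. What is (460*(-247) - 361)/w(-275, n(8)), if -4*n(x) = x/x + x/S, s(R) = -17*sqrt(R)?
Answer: -55850690/172367 - 1937677*I*sqrt(105)/861835 ≈ -324.02 - 23.038*I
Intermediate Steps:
n(x) = -1/4 - x/28 (n(x) = -(x/x + x/7)/4 = -(1 + x*(1/7))/4 = -(1 + x/7)/4 = -1/4 - x/28)
w(h, o) = 350 - 34*sqrt(o) (w(h, o) = 2*(175 - 17*sqrt(o)) = 350 - 34*sqrt(o))
(460*(-247) - 361)/w(-275, n(8)) = (460*(-247) - 361)/(350 - 34*sqrt(-1/4 - 1/28*8)) = (-113620 - 361)/(350 - 34*sqrt(-1/4 - 2/7)) = -113981/(350 - 17*I*sqrt(105)/7)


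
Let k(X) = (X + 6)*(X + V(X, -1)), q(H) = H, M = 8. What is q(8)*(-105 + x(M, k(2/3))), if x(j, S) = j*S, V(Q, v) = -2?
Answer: -12680/9 ≈ -1408.9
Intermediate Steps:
k(X) = (-2 + X)*(6 + X) (k(X) = (X + 6)*(X - 2) = (6 + X)*(-2 + X) = (-2 + X)*(6 + X))
x(j, S) = S*j
q(8)*(-105 + x(M, k(2/3))) = 8*(-105 + (-12 + (2/3)**2 + 4*(2/3))*8) = 8*(-105 + (-12 + 4/9 + 8/3)*8) = 8*(-105 - 80/9*8) = 8*(-105 - 640/9) = 8*(-1585/9) = -12680/9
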